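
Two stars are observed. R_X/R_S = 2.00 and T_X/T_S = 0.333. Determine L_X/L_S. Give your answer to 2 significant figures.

0.049

From the Stefan–Boltzmann law, L ∝ R²T⁴, so
L_X/L_S = (R_X/R_S)² (T_X/T_S)⁴ = (2.00)² × (0.333)⁴ = 4.000 × 0.01230 = 0.04919.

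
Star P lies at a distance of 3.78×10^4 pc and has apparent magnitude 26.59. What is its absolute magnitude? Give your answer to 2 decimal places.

M = m − 5 log₁₀(d/10 pc) = 26.59 − 5 log₁₀(3.78×10^4/10)
  = 26.59 − 5 × 3.577 = 26.59 − 17.89 = 8.70.

8.70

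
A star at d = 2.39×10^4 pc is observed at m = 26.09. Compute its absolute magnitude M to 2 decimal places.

M = m − 5 log₁₀(d/10 pc) = 26.09 − 5 log₁₀(2.39×10^4/10)
  = 26.09 − 5 × 3.378 = 26.09 − 16.89 = 9.20.

9.20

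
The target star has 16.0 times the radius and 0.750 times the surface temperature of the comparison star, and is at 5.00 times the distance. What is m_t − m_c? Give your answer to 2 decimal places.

L_t/L_c = (16.0)²(0.750)⁴ = 81.00.
F_t/F_c = (L_t/L_c)/(d_t/d_c)² = 81.00/25.00 = 3.240.
m_t − m_c = −2.5 log₁₀(3.240) = -1.28.

-1.28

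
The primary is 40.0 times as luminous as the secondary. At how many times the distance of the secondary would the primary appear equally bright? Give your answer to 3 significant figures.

6.32

Equal flux requires L_p/d_p² = L_s/d_s², so d_p/d_s = √(L_p/L_s)
= √(40.0) = 6.325.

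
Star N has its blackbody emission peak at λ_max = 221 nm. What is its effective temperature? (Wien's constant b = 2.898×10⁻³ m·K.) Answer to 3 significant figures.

1.31×10^4 K

T = b/λ_max = 2.898×10⁻³ / (221×10⁻⁹) = 1.311×10^4 K.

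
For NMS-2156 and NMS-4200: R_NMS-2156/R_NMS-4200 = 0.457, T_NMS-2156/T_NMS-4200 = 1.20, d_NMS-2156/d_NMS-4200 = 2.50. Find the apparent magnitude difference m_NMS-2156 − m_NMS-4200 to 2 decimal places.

2.90

L_NMS-2156/L_NMS-4200 = (0.457)²(1.20)⁴ = 0.4331.
F_NMS-2156/F_NMS-4200 = (L_NMS-2156/L_NMS-4200)/(d_NMS-2156/d_NMS-4200)² = 0.4331/6.250 = 0.06929.
m_NMS-2156 − m_NMS-4200 = −2.5 log₁₀(0.06929) = 2.90.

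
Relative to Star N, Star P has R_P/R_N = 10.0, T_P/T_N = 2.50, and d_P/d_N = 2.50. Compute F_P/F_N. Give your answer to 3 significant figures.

625

L_P/L_N = (R_P/R_N)²(T_P/T_N)⁴ = (10.0)² × (2.50)⁴ = 3906.
F_P/F_N = (L_P/L_N)/(d_P/d_N)² = 3906 / (2.50)² = 625.0.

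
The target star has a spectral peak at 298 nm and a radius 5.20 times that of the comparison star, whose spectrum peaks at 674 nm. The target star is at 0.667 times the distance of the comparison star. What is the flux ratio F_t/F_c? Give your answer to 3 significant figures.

1.59×10^3

Wien's law: T_t/T_c = λ_c/λ_t = 674/298 = 2.262.
L_t/L_c = (R_t/R_c)²(T_t/T_c)⁴ = (5.20)²(2.262)⁴ = 707.6.
F_t/F_c = (L_t/L_c)/(d_t/d_c)² = 707.6/(0.667)² = 1590.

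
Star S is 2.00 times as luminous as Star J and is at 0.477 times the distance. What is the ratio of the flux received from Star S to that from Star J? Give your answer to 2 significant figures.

F = L/(4πd²), so F_S/F_J = (L_S/L_J) / (d_S/d_J)²
= 2.00 / (0.477)² = 2.00 / 0.2275 = 8.790.

8.8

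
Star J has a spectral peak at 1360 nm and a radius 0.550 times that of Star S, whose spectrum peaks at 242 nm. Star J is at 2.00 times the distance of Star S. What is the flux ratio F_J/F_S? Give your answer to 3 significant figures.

Wien's law: T_J/T_S = λ_S/λ_J = 242/1360 = 0.1779.
L_J/L_S = (R_J/R_S)²(T_J/T_S)⁴ = (0.550)²(0.1779)⁴ = 3.033×10^-4.
F_J/F_S = (L_J/L_S)/(d_J/d_S)² = 3.033×10^-4/(2.00)² = 7.582×10^-5.

7.58×10^-5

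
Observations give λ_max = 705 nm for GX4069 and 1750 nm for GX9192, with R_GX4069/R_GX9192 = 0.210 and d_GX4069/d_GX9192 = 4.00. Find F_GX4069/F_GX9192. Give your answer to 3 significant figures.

Wien's law: T_GX4069/T_GX9192 = λ_GX9192/λ_GX4069 = 1750/705 = 2.482.
L_GX4069/L_GX9192 = (R_GX4069/R_GX9192)²(T_GX4069/T_GX9192)⁴ = (0.210)²(2.482)⁴ = 1.674.
F_GX4069/F_GX9192 = (L_GX4069/L_GX9192)/(d_GX4069/d_GX9192)² = 1.674/(4.00)² = 0.1046.

0.105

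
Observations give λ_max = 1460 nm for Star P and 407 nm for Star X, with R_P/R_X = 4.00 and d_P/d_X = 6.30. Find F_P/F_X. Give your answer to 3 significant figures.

Wien's law: T_P/T_X = λ_X/λ_P = 407/1460 = 0.2788.
L_P/L_X = (R_P/R_X)²(T_P/T_X)⁴ = (4.00)²(0.2788)⁴ = 0.09662.
F_P/F_X = (L_P/L_X)/(d_P/d_X)² = 0.09662/(6.30)² = 0.002434.

0.00243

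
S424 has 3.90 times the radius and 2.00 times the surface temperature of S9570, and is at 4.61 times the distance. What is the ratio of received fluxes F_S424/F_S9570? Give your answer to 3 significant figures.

L_S424/L_S9570 = (R_S424/R_S9570)²(T_S424/T_S9570)⁴ = (3.90)² × (2.00)⁴ = 243.4.
F_S424/F_S9570 = (L_S424/L_S9570)/(d_S424/d_S9570)² = 243.4 / (4.61)² = 11.45.

11.5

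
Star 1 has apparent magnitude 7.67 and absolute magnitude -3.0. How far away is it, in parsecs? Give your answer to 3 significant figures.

1.36×10^3 pc

m − M = 5 log₁₀(d/10 pc)
7.67 − (-3.0) = 10.67 = 5 log₁₀(d/10)
d = 10 × 10^(10.67/5) = 10 × 10^2.134 = 1361 pc.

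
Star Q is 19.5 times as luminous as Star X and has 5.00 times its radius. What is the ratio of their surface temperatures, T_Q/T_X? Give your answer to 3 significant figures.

L ∝ R²T⁴ gives T ∝ (L/R²)^(1/4), so
T_Q/T_X = (19.5 / 5.00²)^(1/4) = (0.7800)^(1/4) = 0.9398.

0.940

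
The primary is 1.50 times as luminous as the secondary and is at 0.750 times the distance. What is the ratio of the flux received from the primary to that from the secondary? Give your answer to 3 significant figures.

F = L/(4πd²), so F_p/F_s = (L_p/L_s) / (d_p/d_s)²
= 1.50 / (0.750)² = 1.50 / 0.5625 = 2.667.

2.67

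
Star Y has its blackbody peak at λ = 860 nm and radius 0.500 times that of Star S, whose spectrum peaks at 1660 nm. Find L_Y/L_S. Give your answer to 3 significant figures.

3.47

Wien's law gives T ∝ 1/λ_max, so T_Y/T_S = λ_S/λ_Y = 1660/860 = 1.930.
Then L ∝ R²T⁴ gives L_Y/L_S = (0.500)² × (1.930)⁴ = 0.2500 × 13.88 = 3.470.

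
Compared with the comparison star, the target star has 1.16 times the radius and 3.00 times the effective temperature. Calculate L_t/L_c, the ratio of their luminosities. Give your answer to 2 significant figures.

1.1×10^2

From the Stefan–Boltzmann law, L ∝ R²T⁴, so
L_t/L_c = (R_t/R_c)² (T_t/T_c)⁴ = (1.16)² × (3.00)⁴ = 1.346 × 81.00 = 109.0.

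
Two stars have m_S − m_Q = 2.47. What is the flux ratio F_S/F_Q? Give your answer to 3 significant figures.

F_S/F_Q = 10^(−(m_S − m_Q)/2.5) = 10^(-2.47/2.5) = 10^-0.988 = 0.1028.

0.103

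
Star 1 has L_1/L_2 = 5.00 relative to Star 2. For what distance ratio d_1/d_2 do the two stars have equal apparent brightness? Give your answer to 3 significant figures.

2.24

Equal flux requires L_1/d_1² = L_2/d_2², so d_1/d_2 = √(L_1/L_2)
= √(5.00) = 2.236.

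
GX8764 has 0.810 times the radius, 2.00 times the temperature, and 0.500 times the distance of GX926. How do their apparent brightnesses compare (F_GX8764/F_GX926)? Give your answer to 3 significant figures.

L_GX8764/L_GX926 = (R_GX8764/R_GX926)²(T_GX8764/T_GX926)⁴ = (0.810)² × (2.00)⁴ = 10.50.
F_GX8764/F_GX926 = (L_GX8764/L_GX926)/(d_GX8764/d_GX926)² = 10.50 / (0.500)² = 41.99.

42.0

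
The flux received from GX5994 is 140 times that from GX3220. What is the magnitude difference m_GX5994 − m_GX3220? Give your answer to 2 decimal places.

-5.37

m_GX5994 − m_GX3220 = −2.5 log₁₀(F_GX5994/F_GX3220) = −2.5 log₁₀(140) = −2.5 × (2.146) = -5.365.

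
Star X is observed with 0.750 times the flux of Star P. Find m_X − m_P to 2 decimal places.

0.31

m_X − m_P = −2.5 log₁₀(F_X/F_P) = −2.5 log₁₀(0.750) = −2.5 × (-0.125) = 0.312.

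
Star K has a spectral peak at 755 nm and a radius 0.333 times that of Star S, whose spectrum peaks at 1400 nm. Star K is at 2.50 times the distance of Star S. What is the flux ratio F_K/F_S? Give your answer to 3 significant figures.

Wien's law: T_K/T_S = λ_S/λ_K = 1400/755 = 1.854.
L_K/L_S = (R_K/R_S)²(T_K/T_S)⁴ = (0.333)²(1.854)⁴ = 1.311.
F_K/F_S = (L_K/L_S)/(d_K/d_S)² = 1.311/(2.50)² = 0.2098.

0.210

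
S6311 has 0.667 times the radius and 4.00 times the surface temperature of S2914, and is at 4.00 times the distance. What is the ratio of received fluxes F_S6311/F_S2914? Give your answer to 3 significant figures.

7.12

L_S6311/L_S2914 = (R_S6311/R_S2914)²(T_S6311/T_S2914)⁴ = (0.667)² × (4.00)⁴ = 113.9.
F_S6311/F_S2914 = (L_S6311/L_S2914)/(d_S6311/d_S2914)² = 113.9 / (4.00)² = 7.118.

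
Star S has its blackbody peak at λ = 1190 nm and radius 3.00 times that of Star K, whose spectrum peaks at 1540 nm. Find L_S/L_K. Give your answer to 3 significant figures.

25.2

Wien's law gives T ∝ 1/λ_max, so T_S/T_K = λ_K/λ_S = 1540/1190 = 1.294.
Then L ∝ R²T⁴ gives L_S/L_K = (3.00)² × (1.294)⁴ = 9.000 × 2.805 = 25.24.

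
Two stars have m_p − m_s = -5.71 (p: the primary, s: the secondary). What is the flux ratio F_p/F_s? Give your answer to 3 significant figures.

F_p/F_s = 10^(−(m_p − m_s)/2.5) = 10^(5.71/2.5) = 10^2.284 = 192.3.

192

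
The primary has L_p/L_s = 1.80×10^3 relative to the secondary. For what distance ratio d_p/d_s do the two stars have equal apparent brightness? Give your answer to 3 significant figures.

42.4

Equal flux requires L_p/d_p² = L_s/d_s², so d_p/d_s = √(L_p/L_s)
= √(1.80×10^3) = 42.43.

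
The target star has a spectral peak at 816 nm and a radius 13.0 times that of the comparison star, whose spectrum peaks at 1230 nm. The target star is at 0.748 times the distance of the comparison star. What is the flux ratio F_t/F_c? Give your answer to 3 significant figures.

Wien's law: T_t/T_c = λ_c/λ_t = 1230/816 = 1.507.
L_t/L_c = (R_t/R_c)²(T_t/T_c)⁴ = (13.0)²(1.507)⁴ = 872.5.
F_t/F_c = (L_t/L_c)/(d_t/d_c)² = 872.5/(0.748)² = 1559.

1.56×10^3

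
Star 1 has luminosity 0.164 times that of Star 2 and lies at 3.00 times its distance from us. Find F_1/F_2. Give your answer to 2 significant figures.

F = L/(4πd²), so F_1/F_2 = (L_1/L_2) / (d_1/d_2)²
= 0.164 / (3.00)² = 0.164 / 9.000 = 0.01822.

0.018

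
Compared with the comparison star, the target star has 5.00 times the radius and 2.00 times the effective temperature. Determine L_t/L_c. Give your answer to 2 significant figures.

From the Stefan–Boltzmann law, L ∝ R²T⁴, so
L_t/L_c = (R_t/R_c)² (T_t/T_c)⁴ = (5.00)² × (2.00)⁴ = 25.00 × 16.00 = 400.0.

4.0×10^2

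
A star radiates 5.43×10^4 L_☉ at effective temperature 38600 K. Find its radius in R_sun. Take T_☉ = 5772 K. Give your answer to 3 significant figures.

5.21 R_sun

R/R_☉ = √(L/L_☉) / (T/T_☉)² = √(5.43×10^4) / (6.687)²
       = 233.0 / 44.72 = 5.210.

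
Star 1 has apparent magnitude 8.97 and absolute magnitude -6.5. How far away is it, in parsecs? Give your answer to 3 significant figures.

m − M = 5 log₁₀(d/10 pc)
8.97 − (-6.5) = 15.47 = 5 log₁₀(d/10)
d = 10 × 10^(15.47/5) = 10 × 10^3.094 = 1.242×10^4 pc.

1.24×10^4 pc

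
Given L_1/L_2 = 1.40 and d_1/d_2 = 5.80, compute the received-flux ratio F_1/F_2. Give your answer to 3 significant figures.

F = L/(4πd²), so F_1/F_2 = (L_1/L_2) / (d_1/d_2)²
= 1.40 / (5.80)² = 1.40 / 33.64 = 0.04162.

0.0416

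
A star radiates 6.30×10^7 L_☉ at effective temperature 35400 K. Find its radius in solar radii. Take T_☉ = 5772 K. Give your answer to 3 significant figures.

211 solar radii

R/R_☉ = √(L/L_☉) / (T/T_☉)² = √(6.30×10^7) / (6.133)²
       = 7937 / 37.61 = 211.0.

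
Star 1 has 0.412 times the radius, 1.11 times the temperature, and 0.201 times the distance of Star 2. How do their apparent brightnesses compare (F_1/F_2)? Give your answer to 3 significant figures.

L_1/L_2 = (R_1/R_2)²(T_1/T_2)⁴ = (0.412)² × (1.11)⁴ = 0.2577.
F_1/F_2 = (L_1/L_2)/(d_1/d_2)² = 0.2577 / (0.201)² = 6.378.

6.38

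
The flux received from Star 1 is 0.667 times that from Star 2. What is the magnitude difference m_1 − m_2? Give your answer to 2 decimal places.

0.44

m_1 − m_2 = −2.5 log₁₀(F_1/F_2) = −2.5 log₁₀(0.667) = −2.5 × (-0.176) = 0.440.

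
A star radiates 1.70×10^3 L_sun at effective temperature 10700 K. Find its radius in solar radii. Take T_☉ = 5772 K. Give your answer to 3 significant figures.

R/R_☉ = √(L/L_☉) / (T/T_☉)² = √(1.70×10^3) / (1.854)²
       = 41.23 / 3.436 = 12.00.

12.0 solar radii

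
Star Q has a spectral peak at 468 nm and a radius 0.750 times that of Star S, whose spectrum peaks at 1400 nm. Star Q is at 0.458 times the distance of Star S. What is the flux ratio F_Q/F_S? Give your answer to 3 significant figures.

Wien's law: T_Q/T_S = λ_S/λ_Q = 1400/468 = 2.991.
L_Q/L_S = (R_Q/R_S)²(T_Q/T_S)⁴ = (0.750)²(2.991)⁴ = 45.05.
F_Q/F_S = (L_Q/L_S)/(d_Q/d_S)² = 45.05/(0.458)² = 214.7.

215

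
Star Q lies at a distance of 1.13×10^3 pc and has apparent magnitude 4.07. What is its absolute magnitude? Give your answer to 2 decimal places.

-6.20

M = m − 5 log₁₀(d/10 pc) = 4.07 − 5 log₁₀(1.13×10^3/10)
  = 4.07 − 5 × 2.053 = 4.07 − 10.27 = -6.20.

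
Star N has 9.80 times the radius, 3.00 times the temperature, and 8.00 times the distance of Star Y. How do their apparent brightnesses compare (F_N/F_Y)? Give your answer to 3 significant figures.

L_N/L_Y = (R_N/R_Y)²(T_N/T_Y)⁴ = (9.80)² × (3.00)⁴ = 7779.
F_N/F_Y = (L_N/L_Y)/(d_N/d_Y)² = 7779 / (8.00)² = 121.6.

122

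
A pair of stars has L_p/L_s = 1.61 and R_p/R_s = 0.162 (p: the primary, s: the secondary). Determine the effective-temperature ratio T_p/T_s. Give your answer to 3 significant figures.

2.80

L ∝ R²T⁴ gives T ∝ (L/R²)^(1/4), so
T_p/T_s = (1.61 / 0.162²)^(1/4) = (61.35)^(1/4) = 2.799.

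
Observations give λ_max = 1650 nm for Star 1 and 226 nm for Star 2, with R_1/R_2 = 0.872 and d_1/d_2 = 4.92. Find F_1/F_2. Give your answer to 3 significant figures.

1.11×10^-5

Wien's law: T_1/T_2 = λ_2/λ_1 = 226/1650 = 0.1370.
L_1/L_2 = (R_1/R_2)²(T_1/T_2)⁴ = (0.872)²(0.1370)⁴ = 2.676×10^-4.
F_1/F_2 = (L_1/L_2)/(d_1/d_2)² = 2.676×10^-4/(4.92)² = 1.106×10^-5.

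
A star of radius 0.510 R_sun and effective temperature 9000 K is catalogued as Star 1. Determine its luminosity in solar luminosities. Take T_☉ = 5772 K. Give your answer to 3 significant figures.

1.54 solar luminosities

L/L_☉ = (R/R_☉)² (T/T_☉)⁴ = (0.510)² × (9000/5772)⁴
       = 0.2601 × (1.559)⁴ = 0.2601 × 5.911 = 1.537.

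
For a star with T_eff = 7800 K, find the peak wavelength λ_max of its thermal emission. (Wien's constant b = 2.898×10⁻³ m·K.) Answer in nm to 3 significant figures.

372 nm

λ_max = b/T = 2.898×10⁻³ / 7800 = 3.72×10^-7 m = 371.5 nm.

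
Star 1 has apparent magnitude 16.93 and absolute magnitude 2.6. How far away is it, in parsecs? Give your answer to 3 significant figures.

m − M = 5 log₁₀(d/10 pc)
16.93 − (2.6) = 14.33 = 5 log₁₀(d/10)
d = 10 × 10^(14.33/5) = 10 × 10^2.866 = 7345 pc.

7.35×10^3 pc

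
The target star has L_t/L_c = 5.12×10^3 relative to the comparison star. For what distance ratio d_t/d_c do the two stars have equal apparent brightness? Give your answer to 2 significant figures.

Equal flux requires L_t/d_t² = L_c/d_c², so d_t/d_c = √(L_t/L_c)
= √(5.12×10^3) = 71.55.

72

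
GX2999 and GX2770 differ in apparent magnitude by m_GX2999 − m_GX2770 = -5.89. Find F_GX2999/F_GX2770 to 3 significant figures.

227

F_GX2999/F_GX2770 = 10^(−(m_GX2999 − m_GX2770)/2.5) = 10^(5.89/2.5) = 10^2.356 = 227.0.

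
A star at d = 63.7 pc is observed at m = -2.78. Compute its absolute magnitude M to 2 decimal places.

M = m − 5 log₁₀(d/10 pc) = -2.78 − 5 log₁₀(63.7/10)
  = -2.78 − 5 × 0.804 = -2.78 − 4.02 = -6.80.

-6.80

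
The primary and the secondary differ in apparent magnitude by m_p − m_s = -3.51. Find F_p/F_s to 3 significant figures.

25.4

F_p/F_s = 10^(−(m_p − m_s)/2.5) = 10^(3.51/2.5) = 10^1.404 = 25.35.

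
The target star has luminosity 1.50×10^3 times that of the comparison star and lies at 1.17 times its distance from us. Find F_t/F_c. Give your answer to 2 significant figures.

1.1×10^3

F = L/(4πd²), so F_t/F_c = (L_t/L_c) / (d_t/d_c)²
= 1.50×10^3 / (1.17)² = 1.50×10^3 / 1.369 = 1096.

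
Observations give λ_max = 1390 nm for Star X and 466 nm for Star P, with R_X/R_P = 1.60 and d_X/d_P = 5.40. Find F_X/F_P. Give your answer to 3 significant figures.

Wien's law: T_X/T_P = λ_P/λ_X = 466/1390 = 0.3353.
L_X/L_P = (R_X/R_P)²(T_X/T_P)⁴ = (1.60)²(0.3353)⁴ = 0.03234.
F_X/F_P = (L_X/L_P)/(d_X/d_P)² = 0.03234/(5.40)² = 0.001109.

0.00111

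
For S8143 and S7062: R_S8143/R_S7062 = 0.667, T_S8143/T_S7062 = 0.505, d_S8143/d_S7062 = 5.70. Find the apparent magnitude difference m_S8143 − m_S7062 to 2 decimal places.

L_S8143/L_S7062 = (0.667)²(0.505)⁴ = 0.02893.
F_S8143/F_S7062 = (L_S8143/L_S7062)/(d_S8143/d_S7062)² = 0.02893/32.49 = 8.906×10^-4.
m_S8143 − m_S7062 = −2.5 log₁₀(8.906×10^-4) = 7.63.

7.63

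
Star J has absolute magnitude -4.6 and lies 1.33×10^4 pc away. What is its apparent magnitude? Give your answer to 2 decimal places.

11.02

m = M + 5 log₁₀(d/10 pc) = -4.6 + 5 log₁₀(1.33×10^4/10)
  = -4.6 + 5 × 3.124 = -4.6 + 15.62 = 11.02.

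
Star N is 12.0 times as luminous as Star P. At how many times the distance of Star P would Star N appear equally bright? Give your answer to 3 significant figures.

3.46

Equal flux requires L_N/d_N² = L_P/d_P², so d_N/d_P = √(L_N/L_P)
= √(12.0) = 3.464.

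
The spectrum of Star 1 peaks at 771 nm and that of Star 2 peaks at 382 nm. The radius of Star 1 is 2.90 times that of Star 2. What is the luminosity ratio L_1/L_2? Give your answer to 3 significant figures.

Wien's law gives T ∝ 1/λ_max, so T_1/T_2 = λ_2/λ_1 = 382/771 = 0.4955.
Then L ∝ R²T⁴ gives L_1/L_2 = (2.90)² × (0.4955)⁴ = 8.410 × 0.06026 = 0.5068.

0.507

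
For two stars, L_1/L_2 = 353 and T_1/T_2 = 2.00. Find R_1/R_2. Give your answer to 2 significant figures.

L ∝ R²T⁴ gives R ∝ √L / T², so
R_1/R_2 = √(353) / (2.00)² = 18.79 / 4.000 = 4.697.

4.7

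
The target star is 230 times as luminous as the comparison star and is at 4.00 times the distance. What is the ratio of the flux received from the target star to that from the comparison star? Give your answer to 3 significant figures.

14.4

F = L/(4πd²), so F_t/F_c = (L_t/L_c) / (d_t/d_c)²
= 230 / (4.00)² = 230 / 16.00 = 14.38.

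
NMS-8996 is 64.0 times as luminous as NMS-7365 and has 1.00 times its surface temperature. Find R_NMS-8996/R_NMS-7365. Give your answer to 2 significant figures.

L ∝ R²T⁴ gives R ∝ √L / T², so
R_NMS-8996/R_NMS-7365 = √(64.0) / (1.00)² = 8.000 / 1.000 = 8.000.

8.0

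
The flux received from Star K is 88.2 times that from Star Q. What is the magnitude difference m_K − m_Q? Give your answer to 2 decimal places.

m_K − m_Q = −2.5 log₁₀(F_K/F_Q) = −2.5 log₁₀(88.2) = −2.5 × (1.945) = -4.864.

-4.86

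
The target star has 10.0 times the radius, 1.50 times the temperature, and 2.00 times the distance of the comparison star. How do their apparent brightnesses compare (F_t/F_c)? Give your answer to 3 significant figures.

L_t/L_c = (R_t/R_c)²(T_t/T_c)⁴ = (10.0)² × (1.50)⁴ = 506.2.
F_t/F_c = (L_t/L_c)/(d_t/d_c)² = 506.2 / (2.00)² = 126.6.

127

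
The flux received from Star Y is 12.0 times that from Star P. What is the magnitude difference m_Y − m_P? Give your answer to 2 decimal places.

-2.70

m_Y − m_P = −2.5 log₁₀(F_Y/F_P) = −2.5 log₁₀(12.0) = −2.5 × (1.079) = -2.698.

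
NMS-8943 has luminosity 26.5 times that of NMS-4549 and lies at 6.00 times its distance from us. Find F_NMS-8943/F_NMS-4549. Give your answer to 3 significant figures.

F = L/(4πd²), so F_NMS-8943/F_NMS-4549 = (L_NMS-8943/L_NMS-4549) / (d_NMS-8943/d_NMS-4549)²
= 26.5 / (6.00)² = 26.5 / 36.00 = 0.7361.

0.736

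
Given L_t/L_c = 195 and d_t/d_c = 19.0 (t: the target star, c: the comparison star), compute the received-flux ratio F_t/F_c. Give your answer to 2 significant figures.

0.54

F = L/(4πd²), so F_t/F_c = (L_t/L_c) / (d_t/d_c)²
= 195 / (19.0)² = 195 / 361.0 = 0.5402.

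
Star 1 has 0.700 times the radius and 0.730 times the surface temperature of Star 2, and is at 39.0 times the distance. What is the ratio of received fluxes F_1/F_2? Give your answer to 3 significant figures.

L_1/L_2 = (R_1/R_2)²(T_1/T_2)⁴ = (0.700)² × (0.730)⁴ = 0.1392.
F_1/F_2 = (L_1/L_2)/(d_1/d_2)² = 0.1392 / (39.0)² = 9.149×10^-5.

9.15×10^-5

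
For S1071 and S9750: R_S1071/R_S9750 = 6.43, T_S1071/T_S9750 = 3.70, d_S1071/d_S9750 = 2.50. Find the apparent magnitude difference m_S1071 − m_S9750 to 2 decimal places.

L_S1071/L_S9750 = (6.43)²(3.70)⁴ = 7749.
F_S1071/F_S9750 = (L_S1071/L_S9750)/(d_S1071/d_S9750)² = 7749/6.250 = 1240.
m_S1071 − m_S9750 = −2.5 log₁₀(1240) = -7.73.

-7.73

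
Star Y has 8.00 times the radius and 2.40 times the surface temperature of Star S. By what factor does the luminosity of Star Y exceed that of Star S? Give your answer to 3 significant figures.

From the Stefan–Boltzmann law, L ∝ R²T⁴, so
L_Y/L_S = (R_Y/R_S)² (T_Y/T_S)⁴ = (8.00)² × (2.40)⁴ = 64.00 × 33.18 = 2123.

2.12×10^3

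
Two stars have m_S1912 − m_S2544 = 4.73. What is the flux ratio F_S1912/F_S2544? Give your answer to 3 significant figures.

0.0128

F_S1912/F_S2544 = 10^(−(m_S1912 − m_S2544)/2.5) = 10^(-4.73/2.5) = 10^-1.892 = 0.01282.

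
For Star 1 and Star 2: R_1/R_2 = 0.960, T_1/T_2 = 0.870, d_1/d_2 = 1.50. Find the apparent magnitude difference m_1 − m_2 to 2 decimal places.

1.57

L_1/L_2 = (0.960)²(0.870)⁴ = 0.5280.
F_1/F_2 = (L_1/L_2)/(d_1/d_2)² = 0.5280/2.250 = 0.2347.
m_1 − m_2 = −2.5 log₁₀(0.2347) = 1.57.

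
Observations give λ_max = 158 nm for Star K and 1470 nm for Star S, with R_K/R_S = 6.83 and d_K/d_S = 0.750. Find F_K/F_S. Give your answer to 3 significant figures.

Wien's law: T_K/T_S = λ_S/λ_K = 1470/158 = 9.304.
L_K/L_S = (R_K/R_S)²(T_K/T_S)⁴ = (6.83)²(9.304)⁴ = 3.495×10^5.
F_K/F_S = (L_K/L_S)/(d_K/d_S)² = 3.495×10^5/(0.750)² = 6.214×10^5.

6.21×10^5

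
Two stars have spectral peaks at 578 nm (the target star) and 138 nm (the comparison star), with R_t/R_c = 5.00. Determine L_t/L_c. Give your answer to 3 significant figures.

Wien's law gives T ∝ 1/λ_max, so T_t/T_c = λ_c/λ_t = 138/578 = 0.2388.
Then L ∝ R²T⁴ gives L_t/L_c = (5.00)² × (0.2388)⁴ = 25.00 × 0.003249 = 0.08124.

0.0812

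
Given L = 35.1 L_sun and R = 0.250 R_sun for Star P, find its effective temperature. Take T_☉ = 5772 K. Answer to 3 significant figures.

T/T_☉ = (L/L_☉)^(1/4) / (R/R_☉)^(1/2)
T = 5772 × (35.1)^(1/4) / √(0.250) = 5772 × 2.434 / 0.5000 = 2.810×10^4 K.

2.81×10^4 K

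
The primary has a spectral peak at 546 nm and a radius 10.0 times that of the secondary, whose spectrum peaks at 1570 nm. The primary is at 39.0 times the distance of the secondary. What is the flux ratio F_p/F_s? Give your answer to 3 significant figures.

Wien's law: T_p/T_s = λ_s/λ_p = 1570/546 = 2.875.
L_p/L_s = (R_p/R_s)²(T_p/T_s)⁴ = (10.0)²(2.875)⁴ = 6836.
F_p/F_s = (L_p/L_s)/(d_p/d_s)² = 6836/(39.0)² = 4.495.

4.49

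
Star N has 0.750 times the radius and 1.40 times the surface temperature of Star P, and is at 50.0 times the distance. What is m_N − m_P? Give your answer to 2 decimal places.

L_N/L_P = (0.750)²(1.40)⁴ = 2.161.
F_N/F_P = (L_N/L_P)/(d_N/d_P)² = 2.161/2500 = 8.644×10^-4.
m_N − m_P = −2.5 log₁₀(8.644×10^-4) = 7.66.

7.66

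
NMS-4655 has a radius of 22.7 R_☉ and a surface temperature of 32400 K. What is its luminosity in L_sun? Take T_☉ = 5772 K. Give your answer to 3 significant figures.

L/L_☉ = (R/R_☉)² (T/T_☉)⁴ = (22.7)² × (32400/5772)⁴
       = 515.3 × (5.613)⁴ = 515.3 × 992.8 = 5.116×10^5.

5.12×10^5 L_sun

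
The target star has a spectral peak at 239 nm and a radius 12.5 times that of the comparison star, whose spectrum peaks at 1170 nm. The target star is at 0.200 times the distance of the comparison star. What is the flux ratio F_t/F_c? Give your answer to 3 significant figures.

Wien's law: T_t/T_c = λ_c/λ_t = 1170/239 = 4.895.
L_t/L_c = (R_t/R_c)²(T_t/T_c)⁴ = (12.5)²(4.895)⁴ = 8.974×10^4.
F_t/F_c = (L_t/L_c)/(d_t/d_c)² = 8.974×10^4/(0.200)² = 2.243×10^6.

2.24×10^6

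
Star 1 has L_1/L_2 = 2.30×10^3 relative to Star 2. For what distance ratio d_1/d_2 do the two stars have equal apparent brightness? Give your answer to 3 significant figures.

Equal flux requires L_1/d_1² = L_2/d_2², so d_1/d_2 = √(L_1/L_2)
= √(2.30×10^3) = 47.96.

48.0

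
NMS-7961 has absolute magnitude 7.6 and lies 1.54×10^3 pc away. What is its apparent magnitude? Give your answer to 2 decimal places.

m = M + 5 log₁₀(d/10 pc) = 7.6 + 5 log₁₀(1.54×10^3/10)
  = 7.6 + 5 × 2.188 = 7.6 + 10.94 = 18.54.

18.54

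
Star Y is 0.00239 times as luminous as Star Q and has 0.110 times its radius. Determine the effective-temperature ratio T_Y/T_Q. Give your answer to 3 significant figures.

L ∝ R²T⁴ gives T ∝ (L/R²)^(1/4), so
T_Y/T_Q = (0.00239 / 0.110²)^(1/4) = (0.1975)^(1/4) = 0.6667.

0.667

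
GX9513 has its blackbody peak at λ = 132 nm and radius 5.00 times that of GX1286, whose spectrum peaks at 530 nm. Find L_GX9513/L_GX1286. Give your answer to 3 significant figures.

6.50×10^3

Wien's law gives T ∝ 1/λ_max, so T_GX9513/T_GX1286 = λ_GX1286/λ_GX9513 = 530/132 = 4.015.
Then L ∝ R²T⁴ gives L_GX9513/L_GX1286 = (5.00)² × (4.015)⁴ = 25.00 × 259.9 = 6498.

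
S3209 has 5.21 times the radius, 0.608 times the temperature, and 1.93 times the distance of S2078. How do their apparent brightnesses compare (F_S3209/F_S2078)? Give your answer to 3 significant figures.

L_S3209/L_S2078 = (R_S3209/R_S2078)²(T_S3209/T_S2078)⁴ = (5.21)² × (0.608)⁴ = 3.709.
F_S3209/F_S2078 = (L_S3209/L_S2078)/(d_S3209/d_S2078)² = 3.709 / (1.93)² = 0.9958.

0.996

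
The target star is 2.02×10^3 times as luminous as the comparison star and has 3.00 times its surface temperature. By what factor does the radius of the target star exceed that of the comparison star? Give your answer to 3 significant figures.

4.99

L ∝ R²T⁴ gives R ∝ √L / T², so
R_t/R_c = √(2.02×10^3) / (3.00)² = 44.94 / 9.000 = 4.994.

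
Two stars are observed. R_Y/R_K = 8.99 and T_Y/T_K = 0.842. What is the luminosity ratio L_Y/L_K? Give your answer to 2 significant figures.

41

From the Stefan–Boltzmann law, L ∝ R²T⁴, so
L_Y/L_K = (R_Y/R_K)² (T_Y/T_K)⁴ = (8.99)² × (0.842)⁴ = 80.82 × 0.5026 = 40.62.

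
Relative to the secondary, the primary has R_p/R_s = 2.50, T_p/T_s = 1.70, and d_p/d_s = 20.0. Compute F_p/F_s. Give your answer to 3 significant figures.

0.131

L_p/L_s = (R_p/R_s)²(T_p/T_s)⁴ = (2.50)² × (1.70)⁴ = 52.20.
F_p/F_s = (L_p/L_s)/(d_p/d_s)² = 52.20 / (20.0)² = 0.1305.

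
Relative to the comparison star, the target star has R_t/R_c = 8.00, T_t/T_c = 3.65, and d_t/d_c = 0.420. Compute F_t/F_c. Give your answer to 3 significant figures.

L_t/L_c = (R_t/R_c)²(T_t/T_c)⁴ = (8.00)² × (3.65)⁴ = 1.136×10^4.
F_t/F_c = (L_t/L_c)/(d_t/d_c)² = 1.136×10^4 / (0.420)² = 6.440×10^4.

6.44×10^4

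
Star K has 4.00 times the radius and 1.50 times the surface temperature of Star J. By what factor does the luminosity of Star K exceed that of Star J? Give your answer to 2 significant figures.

81

From the Stefan–Boltzmann law, L ∝ R²T⁴, so
L_K/L_J = (R_K/R_J)² (T_K/T_J)⁴ = (4.00)² × (1.50)⁴ = 16.00 × 5.062 = 81.00.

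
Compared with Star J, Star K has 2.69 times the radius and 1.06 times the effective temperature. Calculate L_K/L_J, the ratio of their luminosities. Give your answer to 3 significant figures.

From the Stefan–Boltzmann law, L ∝ R²T⁴, so
L_K/L_J = (R_K/R_J)² (T_K/T_J)⁴ = (2.69)² × (1.06)⁴ = 7.236 × 1.262 = 9.135.

9.14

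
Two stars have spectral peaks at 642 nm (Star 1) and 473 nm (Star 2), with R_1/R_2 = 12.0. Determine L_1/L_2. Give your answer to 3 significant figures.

Wien's law gives T ∝ 1/λ_max, so T_1/T_2 = λ_2/λ_1 = 473/642 = 0.7368.
Then L ∝ R²T⁴ gives L_1/L_2 = (12.0)² × (0.7368)⁴ = 144.0 × 0.2946 = 42.43.

42.4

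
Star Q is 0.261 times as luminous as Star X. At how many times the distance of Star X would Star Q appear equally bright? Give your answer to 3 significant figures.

0.511

Equal flux requires L_Q/d_Q² = L_X/d_X², so d_Q/d_X = √(L_Q/L_X)
= √(0.261) = 0.5109.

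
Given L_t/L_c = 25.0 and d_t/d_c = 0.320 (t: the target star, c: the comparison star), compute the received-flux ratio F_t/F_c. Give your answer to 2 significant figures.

2.4×10^2

F = L/(4πd²), so F_t/F_c = (L_t/L_c) / (d_t/d_c)²
= 25.0 / (0.320)² = 25.0 / 0.1024 = 244.1.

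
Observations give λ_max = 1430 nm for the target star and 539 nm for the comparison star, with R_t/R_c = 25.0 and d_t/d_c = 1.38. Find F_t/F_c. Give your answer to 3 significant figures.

Wien's law: T_t/T_c = λ_c/λ_t = 539/1430 = 0.3769.
L_t/L_c = (R_t/R_c)²(T_t/T_c)⁴ = (25.0)²(0.3769)⁴ = 12.62.
F_t/F_c = (L_t/L_c)/(d_t/d_c)² = 12.62/(1.38)² = 6.624.

6.62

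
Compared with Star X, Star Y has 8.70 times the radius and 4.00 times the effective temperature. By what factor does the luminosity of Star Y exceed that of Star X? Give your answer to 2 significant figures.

1.9×10^4

From the Stefan–Boltzmann law, L ∝ R²T⁴, so
L_Y/L_X = (R_Y/R_X)² (T_Y/T_X)⁴ = (8.70)² × (4.00)⁴ = 75.69 × 256.0 = 1.938×10^4.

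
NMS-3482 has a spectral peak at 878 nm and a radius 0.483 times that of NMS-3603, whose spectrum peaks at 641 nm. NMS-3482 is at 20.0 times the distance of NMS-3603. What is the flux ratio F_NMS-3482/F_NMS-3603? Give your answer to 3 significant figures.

1.66×10^-4

Wien's law: T_NMS-3482/T_NMS-3603 = λ_NMS-3603/λ_NMS-3482 = 641/878 = 0.7301.
L_NMS-3482/L_NMS-3603 = (R_NMS-3482/R_NMS-3603)²(T_NMS-3482/T_NMS-3603)⁴ = (0.483)²(0.7301)⁴ = 0.06627.
F_NMS-3482/F_NMS-3603 = (L_NMS-3482/L_NMS-3603)/(d_NMS-3482/d_NMS-3603)² = 0.06627/(20.0)² = 1.657×10^-4.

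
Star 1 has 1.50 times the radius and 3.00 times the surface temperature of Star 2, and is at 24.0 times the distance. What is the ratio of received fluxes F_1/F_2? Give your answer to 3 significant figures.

L_1/L_2 = (R_1/R_2)²(T_1/T_2)⁴ = (1.50)² × (3.00)⁴ = 182.2.
F_1/F_2 = (L_1/L_2)/(d_1/d_2)² = 182.2 / (24.0)² = 0.3164.

0.316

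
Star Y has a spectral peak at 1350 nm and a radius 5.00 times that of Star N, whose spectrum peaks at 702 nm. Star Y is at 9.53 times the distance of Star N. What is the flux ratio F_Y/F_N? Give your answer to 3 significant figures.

0.0201

Wien's law: T_Y/T_N = λ_N/λ_Y = 702/1350 = 0.5200.
L_Y/L_N = (R_Y/R_N)²(T_Y/T_N)⁴ = (5.00)²(0.5200)⁴ = 1.828.
F_Y/F_N = (L_Y/L_N)/(d_Y/d_N)² = 1.828/(9.53)² = 0.02013.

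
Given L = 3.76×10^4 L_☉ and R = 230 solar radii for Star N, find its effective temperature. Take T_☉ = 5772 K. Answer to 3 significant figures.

5.30×10^3 K

T/T_☉ = (L/L_☉)^(1/4) / (R/R_☉)^(1/2)
T = 5772 × (3.76×10^4)^(1/4) / √(230) = 5772 × 13.93 / 15.17 = 5300 K.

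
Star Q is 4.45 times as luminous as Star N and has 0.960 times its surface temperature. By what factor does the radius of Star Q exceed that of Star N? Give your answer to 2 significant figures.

L ∝ R²T⁴ gives R ∝ √L / T², so
R_Q/R_N = √(4.45) / (0.960)² = 2.110 / 0.9216 = 2.289.

2.3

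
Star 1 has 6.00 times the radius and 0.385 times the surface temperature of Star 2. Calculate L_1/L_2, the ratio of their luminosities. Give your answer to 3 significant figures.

0.791

From the Stefan–Boltzmann law, L ∝ R²T⁴, so
L_1/L_2 = (R_1/R_2)² (T_1/T_2)⁴ = (6.00)² × (0.385)⁴ = 36.00 × 0.02197 = 0.7909.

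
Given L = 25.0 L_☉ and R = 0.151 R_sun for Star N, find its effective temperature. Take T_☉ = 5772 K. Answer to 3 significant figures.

3.32×10^4 K

T/T_☉ = (L/L_☉)^(1/4) / (R/R_☉)^(1/2)
T = 5772 × (25.0)^(1/4) / √(0.151) = 5772 × 2.236 / 0.3886 = 3.321×10^4 K.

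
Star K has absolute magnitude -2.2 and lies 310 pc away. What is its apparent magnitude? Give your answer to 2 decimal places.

5.26

m = M + 5 log₁₀(d/10 pc) = -2.2 + 5 log₁₀(310/10)
  = -2.2 + 5 × 1.491 = -2.2 + 7.46 = 5.26.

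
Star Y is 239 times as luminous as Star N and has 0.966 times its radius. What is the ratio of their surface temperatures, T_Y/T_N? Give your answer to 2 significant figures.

4.0

L ∝ R²T⁴ gives T ∝ (L/R²)^(1/4), so
T_Y/T_N = (239 / 0.966²)^(1/4) = (256.1)^(1/4) = 4.000.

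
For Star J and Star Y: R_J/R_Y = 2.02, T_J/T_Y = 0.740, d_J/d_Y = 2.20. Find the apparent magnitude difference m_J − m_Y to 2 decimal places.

L_J/L_Y = (2.02)²(0.740)⁴ = 1.224.
F_J/F_Y = (L_J/L_Y)/(d_J/d_Y)² = 1.224/4.840 = 0.2528.
m_J − m_Y = −2.5 log₁₀(0.2528) = 1.49.

1.49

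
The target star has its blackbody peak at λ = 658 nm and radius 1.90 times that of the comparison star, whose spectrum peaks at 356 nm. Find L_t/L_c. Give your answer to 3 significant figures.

Wien's law gives T ∝ 1/λ_max, so T_t/T_c = λ_c/λ_t = 356/658 = 0.5410.
Then L ∝ R²T⁴ gives L_t/L_c = (1.90)² × (0.5410)⁴ = 3.610 × 0.08568 = 0.3093.

0.309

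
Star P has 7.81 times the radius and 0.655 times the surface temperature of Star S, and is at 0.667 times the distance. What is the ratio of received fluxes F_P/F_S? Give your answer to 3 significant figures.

L_P/L_S = (R_P/R_S)²(T_P/T_S)⁴ = (7.81)² × (0.655)⁴ = 11.23.
F_P/F_S = (L_P/L_S)/(d_P/d_S)² = 11.23 / (0.667)² = 25.24.

25.2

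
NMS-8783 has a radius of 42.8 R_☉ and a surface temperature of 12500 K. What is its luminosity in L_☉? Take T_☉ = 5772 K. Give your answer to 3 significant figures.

4.03×10^4 L_☉

L/L_☉ = (R/R_☉)² (T/T_☉)⁴ = (42.8)² × (12500/5772)⁴
       = 1832 × (2.166)⁴ = 1832 × 22.00 = 4.029×10^4.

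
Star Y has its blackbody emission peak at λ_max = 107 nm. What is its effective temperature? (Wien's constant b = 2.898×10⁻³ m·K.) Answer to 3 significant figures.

2.71×10^4 K

T = b/λ_max = 2.898×10⁻³ / (107×10⁻⁹) = 2.708×10^4 K.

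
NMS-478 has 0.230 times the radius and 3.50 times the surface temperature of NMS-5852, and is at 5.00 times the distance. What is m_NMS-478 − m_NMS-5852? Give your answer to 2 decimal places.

L_NMS-478/L_NMS-5852 = (0.230)²(3.50)⁴ = 7.938.
F_NMS-478/F_NMS-5852 = (L_NMS-478/L_NMS-5852)/(d_NMS-478/d_NMS-5852)² = 7.938/25.00 = 0.3175.
m_NMS-478 − m_NMS-5852 = −2.5 log₁₀(0.3175) = 1.25.

1.25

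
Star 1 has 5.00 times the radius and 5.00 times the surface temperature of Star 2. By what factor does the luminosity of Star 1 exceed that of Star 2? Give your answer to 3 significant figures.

From the Stefan–Boltzmann law, L ∝ R²T⁴, so
L_1/L_2 = (R_1/R_2)² (T_1/T_2)⁴ = (5.00)² × (5.00)⁴ = 25.00 × 625.0 = 1.562×10^4.

1.56×10^4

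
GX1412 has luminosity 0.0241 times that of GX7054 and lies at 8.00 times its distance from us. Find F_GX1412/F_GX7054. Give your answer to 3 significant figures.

F = L/(4πd²), so F_GX1412/F_GX7054 = (L_GX1412/L_GX7054) / (d_GX1412/d_GX7054)²
= 0.0241 / (8.00)² = 0.0241 / 64.00 = 3.766×10^-4.

3.77×10^-4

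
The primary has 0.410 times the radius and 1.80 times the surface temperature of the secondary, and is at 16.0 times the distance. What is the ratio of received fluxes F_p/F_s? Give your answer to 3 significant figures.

L_p/L_s = (R_p/R_s)²(T_p/T_s)⁴ = (0.410)² × (1.80)⁴ = 1.765.
F_p/F_s = (L_p/L_s)/(d_p/d_s)² = 1.765 / (16.0)² = 0.006893.

0.00689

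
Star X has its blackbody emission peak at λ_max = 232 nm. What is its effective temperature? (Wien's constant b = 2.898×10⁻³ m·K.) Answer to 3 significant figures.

1.25×10^4 K

T = b/λ_max = 2.898×10⁻³ / (232×10⁻⁹) = 1.249×10^4 K.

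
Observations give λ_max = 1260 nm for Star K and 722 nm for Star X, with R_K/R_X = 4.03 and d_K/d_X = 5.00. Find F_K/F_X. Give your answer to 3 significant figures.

0.0700

Wien's law: T_K/T_X = λ_X/λ_K = 722/1260 = 0.5730.
L_K/L_X = (R_K/R_X)²(T_K/T_X)⁴ = (4.03)²(0.5730)⁴ = 1.751.
F_K/F_X = (L_K/L_X)/(d_K/d_X)² = 1.751/(5.00)² = 0.07004.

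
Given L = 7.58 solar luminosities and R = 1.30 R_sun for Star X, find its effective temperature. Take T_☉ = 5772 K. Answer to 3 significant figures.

8.40×10^3 K

T/T_☉ = (L/L_☉)^(1/4) / (R/R_☉)^(1/2)
T = 5772 × (7.58)^(1/4) / √(1.30) = 5772 × 1.659 / 1.140 = 8400 K.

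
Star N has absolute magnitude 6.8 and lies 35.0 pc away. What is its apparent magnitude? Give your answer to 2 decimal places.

9.52

m = M + 5 log₁₀(d/10 pc) = 6.8 + 5 log₁₀(35.0/10)
  = 6.8 + 5 × 0.544 = 6.8 + 2.72 = 9.52.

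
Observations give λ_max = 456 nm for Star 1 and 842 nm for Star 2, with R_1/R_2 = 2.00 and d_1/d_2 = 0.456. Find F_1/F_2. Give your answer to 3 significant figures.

Wien's law: T_1/T_2 = λ_2/λ_1 = 842/456 = 1.846.
L_1/L_2 = (R_1/R_2)²(T_1/T_2)⁴ = (2.00)²(1.846)⁴ = 46.50.
F_1/F_2 = (L_1/L_2)/(d_1/d_2)² = 46.50/(0.456)² = 223.6.

224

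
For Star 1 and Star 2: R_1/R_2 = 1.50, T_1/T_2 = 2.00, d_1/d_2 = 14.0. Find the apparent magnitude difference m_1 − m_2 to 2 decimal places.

L_1/L_2 = (1.50)²(2.00)⁴ = 36.00.
F_1/F_2 = (L_1/L_2)/(d_1/d_2)² = 36.00/196.0 = 0.1837.
m_1 − m_2 = −2.5 log₁₀(0.1837) = 1.84.

1.84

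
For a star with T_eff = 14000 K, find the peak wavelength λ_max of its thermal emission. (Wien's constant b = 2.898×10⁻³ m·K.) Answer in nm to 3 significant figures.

λ_max = b/T = 2.898×10⁻³ / 14000 = 2.07×10^-7 m = 207.0 nm.

207 nm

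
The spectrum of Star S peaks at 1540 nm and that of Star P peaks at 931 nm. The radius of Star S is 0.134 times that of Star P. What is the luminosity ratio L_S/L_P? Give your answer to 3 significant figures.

Wien's law gives T ∝ 1/λ_max, so T_S/T_P = λ_P/λ_S = 931/1540 = 0.6045.
Then L ∝ R²T⁴ gives L_S/L_P = (0.134)² × (0.6045)⁴ = 0.01796 × 0.1336 = 0.002398.

0.00240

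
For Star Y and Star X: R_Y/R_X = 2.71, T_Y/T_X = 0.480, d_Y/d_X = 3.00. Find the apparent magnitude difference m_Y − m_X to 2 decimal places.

L_Y/L_X = (2.71)²(0.480)⁴ = 0.3899.
F_Y/F_X = (L_Y/L_X)/(d_Y/d_X)² = 0.3899/9.000 = 0.04332.
m_Y − m_X = −2.5 log₁₀(0.04332) = 3.41.

3.41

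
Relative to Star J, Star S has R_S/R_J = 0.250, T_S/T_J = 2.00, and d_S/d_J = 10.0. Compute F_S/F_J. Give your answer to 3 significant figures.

L_S/L_J = (R_S/R_J)²(T_S/T_J)⁴ = (0.250)² × (2.00)⁴ = 1.000.
F_S/F_J = (L_S/L_J)/(d_S/d_J)² = 1.000 / (10.0)² = 0.01000.

0.0100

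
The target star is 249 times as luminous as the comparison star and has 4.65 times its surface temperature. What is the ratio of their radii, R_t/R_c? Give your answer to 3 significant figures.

0.730

L ∝ R²T⁴ gives R ∝ √L / T², so
R_t/R_c = √(249) / (4.65)² = 15.78 / 21.62 = 0.7298.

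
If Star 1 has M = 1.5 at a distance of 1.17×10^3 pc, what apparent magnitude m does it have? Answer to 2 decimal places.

m = M + 5 log₁₀(d/10 pc) = 1.5 + 5 log₁₀(1.17×10^3/10)
  = 1.5 + 5 × 2.068 = 1.5 + 10.34 = 11.84.

11.84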